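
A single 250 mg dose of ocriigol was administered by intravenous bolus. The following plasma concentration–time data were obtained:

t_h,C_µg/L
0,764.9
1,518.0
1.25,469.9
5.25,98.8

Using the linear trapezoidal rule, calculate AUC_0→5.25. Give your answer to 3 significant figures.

Trapezoidal AUC_0→5.25:
  [0→1]: (764.9+518.0)/2 × 1 = 641.45
  [1→1.25]: (518.0+469.9)/2 × 0.25 = 123.4875
  [1.25→5.25]: (469.9+98.8)/2 × 4 = 1137.4
  Sum = 1902.3375 µg/L·h

AUC = 1900 µg/L·h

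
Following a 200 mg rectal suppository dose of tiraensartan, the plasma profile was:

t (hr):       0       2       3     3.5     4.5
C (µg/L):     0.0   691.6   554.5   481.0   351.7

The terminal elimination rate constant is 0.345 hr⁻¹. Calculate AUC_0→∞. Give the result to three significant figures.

Trapezoidal AUC_0→4.5:
  [0→2]: (0.0+691.6)/2 × 2 = 691.6
  [2→3]: (691.6+554.5)/2 × 1 = 623.05
  [3→3.5]: (554.5+481.0)/2 × 0.5 = 258.875
  [3.5→4.5]: (481.0+351.7)/2 × 1 = 416.35
  Sum = 1989.875 µg/L·hr
Extrapolated tail: C_last / k_e = 351.7 / 0.345 = 1019.420
AUC_0→∞ = 1989.875 + 1019.420 = 3009.295 µg/L·hr

AUC = 3010 µg/L·hr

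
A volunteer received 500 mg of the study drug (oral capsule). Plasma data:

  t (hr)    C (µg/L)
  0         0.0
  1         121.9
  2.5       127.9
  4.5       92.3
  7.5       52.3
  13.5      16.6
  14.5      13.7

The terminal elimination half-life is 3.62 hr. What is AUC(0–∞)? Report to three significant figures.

AUC = 979 µg/L·hr

Trapezoidal AUC_0→14.5:
  [0→1]: (0.0+121.9)/2 × 1 = 60.95
  [1→2.5]: (121.9+127.9)/2 × 1.5 = 187.35
  [2.5→4.5]: (127.9+92.3)/2 × 2 = 220.2
  [4.5→7.5]: (92.3+52.3)/2 × 3 = 216.9
  [7.5→13.5]: (52.3+16.6)/2 × 6 = 206.7
  [13.5→14.5]: (16.6+13.7)/2 × 1 = 15.15
  Sum = 907.25 µg/L·hr
k_e = ln2 / t½ = 0.693147 / 3.62 = 0.1915 hr^-1
Extrapolated tail: C_last / k_e = 13.7 / 0.1915 = 71.540
AUC_0→∞ = 907.25 + 71.540 = 978.79 µg/L·hr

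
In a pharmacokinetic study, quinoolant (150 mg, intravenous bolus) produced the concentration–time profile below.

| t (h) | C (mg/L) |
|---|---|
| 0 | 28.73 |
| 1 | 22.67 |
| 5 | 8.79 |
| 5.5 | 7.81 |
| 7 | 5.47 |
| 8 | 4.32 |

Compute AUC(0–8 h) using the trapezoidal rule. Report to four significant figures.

Trapezoidal AUC_0→8:
  [0→1]: (28.73+22.67)/2 × 1 = 25.7
  [1→5]: (22.67+8.79)/2 × 4 = 62.92
  [5→5.5]: (8.79+7.81)/2 × 0.5 = 4.15
  [5.5→7]: (7.81+5.47)/2 × 1.5 = 9.96
  [7→8]: (5.47+4.32)/2 × 1 = 4.895
  Sum = 107.625 mg/L·h

AUC = 107.6 mg/L·h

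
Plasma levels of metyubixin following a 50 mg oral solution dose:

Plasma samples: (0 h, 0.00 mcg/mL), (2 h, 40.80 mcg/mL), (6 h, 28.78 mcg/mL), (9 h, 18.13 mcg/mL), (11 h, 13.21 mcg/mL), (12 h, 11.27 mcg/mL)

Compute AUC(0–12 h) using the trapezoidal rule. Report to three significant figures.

Trapezoidal AUC_0→12:
  [0→2]: (0.00+40.80)/2 × 2 = 40.8
  [2→6]: (40.80+28.78)/2 × 4 = 139.16
  [6→9]: (28.78+18.13)/2 × 3 = 70.365
  [9→11]: (18.13+13.21)/2 × 2 = 31.34
  [11→12]: (13.21+11.27)/2 × 1 = 12.24
  Sum = 293.905 mcg/mL·h

AUC = 294 mcg/mL·h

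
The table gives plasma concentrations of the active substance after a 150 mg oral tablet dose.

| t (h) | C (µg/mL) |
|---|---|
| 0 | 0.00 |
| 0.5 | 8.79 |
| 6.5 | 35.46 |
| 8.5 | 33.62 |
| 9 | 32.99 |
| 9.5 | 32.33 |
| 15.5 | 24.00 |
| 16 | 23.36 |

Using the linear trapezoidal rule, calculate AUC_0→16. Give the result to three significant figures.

AUC = 418 µg/mL·h

Trapezoidal AUC_0→16:
  [0→0.5]: (0.00+8.79)/2 × 0.5 = 2.1975
  [0.5→6.5]: (8.79+35.46)/2 × 6 = 132.75
  [6.5→8.5]: (35.46+33.62)/2 × 2 = 69.08
  [8.5→9]: (33.62+32.99)/2 × 0.5 = 16.6525
  [9→9.5]: (32.99+32.33)/2 × 0.5 = 16.33
  [9.5→15.5]: (32.33+24.00)/2 × 6 = 168.99
  [15.5→16]: (24.00+23.36)/2 × 0.5 = 11.84
  Sum = 417.84 µg/mL·h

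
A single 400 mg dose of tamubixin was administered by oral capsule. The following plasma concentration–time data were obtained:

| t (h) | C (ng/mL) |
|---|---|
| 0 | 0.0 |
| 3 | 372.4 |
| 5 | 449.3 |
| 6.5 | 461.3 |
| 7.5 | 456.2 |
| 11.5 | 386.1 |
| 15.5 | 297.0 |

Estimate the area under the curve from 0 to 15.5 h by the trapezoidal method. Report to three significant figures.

AUC = 5570 ng/mL·h

Trapezoidal AUC_0→15.5:
  [0→3]: (0.0+372.4)/2 × 3 = 558.6
  [3→5]: (372.4+449.3)/2 × 2 = 821.7
  [5→6.5]: (449.3+461.3)/2 × 1.5 = 682.95
  [6.5→7.5]: (461.3+456.2)/2 × 1 = 458.75
  [7.5→11.5]: (456.2+386.1)/2 × 4 = 1684.6
  [11.5→15.5]: (386.1+297.0)/2 × 4 = 1366.2
  Sum = 5572.8 ng/mL·h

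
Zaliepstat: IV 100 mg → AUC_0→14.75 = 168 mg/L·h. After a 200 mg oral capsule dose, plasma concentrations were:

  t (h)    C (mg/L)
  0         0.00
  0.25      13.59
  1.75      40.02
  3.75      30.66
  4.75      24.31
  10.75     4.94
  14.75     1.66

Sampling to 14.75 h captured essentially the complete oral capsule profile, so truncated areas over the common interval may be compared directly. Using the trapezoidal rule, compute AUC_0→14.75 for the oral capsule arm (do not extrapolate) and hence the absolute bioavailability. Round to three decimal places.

F = 0.717

Trapezoidal AUC_0→14.75 (oral capsule):
  [0→0.25]: (0.00+13.59)/2 × 0.25 = 1.69875
  [0.25→1.75]: (13.59+40.02)/2 × 1.5 = 40.2075
  [1.75→3.75]: (40.02+30.66)/2 × 2 = 70.68
  [3.75→4.75]: (30.66+24.31)/2 × 1 = 27.485
  [4.75→10.75]: (24.31+4.94)/2 × 6 = 87.75
  [10.75→14.75]: (4.94+1.66)/2 × 4 = 13.2
  Sum = 241.02125 mg/L·h
F = (AUC_ev/D_ev)/(AUC_iv/D_iv) = (241.02125/200)/(168/100) = 1.20511/1.68 = 0.7173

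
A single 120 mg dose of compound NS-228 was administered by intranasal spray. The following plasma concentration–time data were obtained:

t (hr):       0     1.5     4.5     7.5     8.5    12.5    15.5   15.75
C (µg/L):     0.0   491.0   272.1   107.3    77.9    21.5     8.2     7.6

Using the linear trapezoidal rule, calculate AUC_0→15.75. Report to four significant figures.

Trapezoidal AUC_0→15.75:
  [0→1.5]: (0.0+491.0)/2 × 1.5 = 368.25
  [1.5→4.5]: (491.0+272.1)/2 × 3 = 1144.65
  [4.5→7.5]: (272.1+107.3)/2 × 3 = 569.1
  [7.5→8.5]: (107.3+77.9)/2 × 1 = 92.6
  [8.5→12.5]: (77.9+21.5)/2 × 4 = 198.8
  [12.5→15.5]: (21.5+8.2)/2 × 3 = 44.55
  [15.5→15.75]: (8.2+7.6)/2 × 0.25 = 1.975
  Sum = 2419.925 µg/L·hr

AUC = 2420 µg/L·hr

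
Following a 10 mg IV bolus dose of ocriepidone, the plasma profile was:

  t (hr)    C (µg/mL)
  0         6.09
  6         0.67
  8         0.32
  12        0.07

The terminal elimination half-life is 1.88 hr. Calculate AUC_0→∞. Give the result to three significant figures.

Trapezoidal AUC_0→12:
  [0→6]: (6.09+0.67)/2 × 6 = 20.28
  [6→8]: (0.67+0.32)/2 × 2 = 0.99
  [8→12]: (0.32+0.07)/2 × 4 = 0.78
  Sum = 22.05 µg/mL·hr
k_e = ln2 / t½ = 0.693147 / 1.88 = 0.3687 hr^-1
Extrapolated tail: C_last / k_e = 0.07 / 0.3687 = 0.190
AUC_0→∞ = 22.05 + 0.190 = 22.24 µg/mL·hr

AUC = 22.2 µg/mL·hr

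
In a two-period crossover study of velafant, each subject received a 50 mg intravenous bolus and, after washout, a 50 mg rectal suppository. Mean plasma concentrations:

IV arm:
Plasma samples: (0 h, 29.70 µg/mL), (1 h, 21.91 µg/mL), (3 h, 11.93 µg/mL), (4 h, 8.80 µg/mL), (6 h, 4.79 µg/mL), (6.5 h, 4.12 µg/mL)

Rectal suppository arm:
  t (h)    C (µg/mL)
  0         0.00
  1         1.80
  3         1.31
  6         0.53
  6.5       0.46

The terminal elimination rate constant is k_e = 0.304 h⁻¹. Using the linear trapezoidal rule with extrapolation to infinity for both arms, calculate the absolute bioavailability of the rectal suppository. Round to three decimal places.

Trapezoidal AUC_0→6.5 (IV):
  [0→1]: (29.70+21.91)/2 × 1 = 25.805
  [1→3]: (21.91+11.93)/2 × 2 = 33.84
  [3→4]: (11.93+8.80)/2 × 1 = 10.365
  [4→6]: (8.80+4.79)/2 × 2 = 13.59
  [6→6.5]: (4.79+4.12)/2 × 0.5 = 2.2275
  Sum = 85.8275 µg/mL·h
IV tail: 4.12/0.304 = 13.553; AUC_iv,0→∞ = 85.8275 + 13.553 = 99.3805 µg/mL·h
Trapezoidal AUC_0→6.5 (rectal suppository):
  [0→1]: (0.00+1.80)/2 × 1 = 0.9
  [1→3]: (1.80+1.31)/2 × 2 = 3.11
  [3→6]: (1.31+0.53)/2 × 3 = 2.76
  [6→6.5]: (0.53+0.46)/2 × 0.5 = 0.2475
  Sum = 7.0175 µg/mL·h
rectal suppository tail: 0.46/0.304 = 1.513; AUC_ev,0→∞ = 7.0175 + 1.513 = 8.5305 µg/mL·h
F = (AUC_ev/D_ev)/(AUC_iv/D_iv) = (8.5305/50)/(99.3805/50) = 0.17061/1.98761 = 0.0858

F = 0.086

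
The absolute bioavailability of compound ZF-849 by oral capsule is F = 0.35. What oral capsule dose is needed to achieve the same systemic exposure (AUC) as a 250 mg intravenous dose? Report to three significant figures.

D_oral = 714 mg

For equal systemic exposure: F × D_ev = D_iv
D_ev = D_iv / F = 250 / 0.35 = 714.286 mg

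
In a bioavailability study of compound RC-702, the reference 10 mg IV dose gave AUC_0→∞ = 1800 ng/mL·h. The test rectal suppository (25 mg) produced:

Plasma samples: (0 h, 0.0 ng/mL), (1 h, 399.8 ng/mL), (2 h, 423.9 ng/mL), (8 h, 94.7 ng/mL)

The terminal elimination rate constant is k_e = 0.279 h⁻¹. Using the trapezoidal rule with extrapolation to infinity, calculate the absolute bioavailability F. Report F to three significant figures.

Trapezoidal AUC_0→8 (rectal suppository):
  [0→1]: (0.0+399.8)/2 × 1 = 199.9
  [1→2]: (399.8+423.9)/2 × 1 = 411.85
  [2→8]: (423.9+94.7)/2 × 6 = 1555.8
  Sum = 2167.55 ng/mL·h
Tail: C_last/k_e = 94.7/0.279 = 339.427
AUC_0→∞ (rectal suppository) = 2167.55 + 339.427 = 2506.977 ng/mL·h
F = (AUC_ev/D_ev)/(AUC_iv/D_iv) = (2506.977/25)/(1800/10) = 100.27908/180 = 0.5571

F = 0.557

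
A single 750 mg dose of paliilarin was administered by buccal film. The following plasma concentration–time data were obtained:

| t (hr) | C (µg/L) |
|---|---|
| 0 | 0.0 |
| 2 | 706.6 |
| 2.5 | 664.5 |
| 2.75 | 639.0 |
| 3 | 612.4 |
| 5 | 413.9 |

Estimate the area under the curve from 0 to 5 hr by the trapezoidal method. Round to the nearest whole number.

Trapezoidal AUC_0→5:
  [0→2]: (0.0+706.6)/2 × 2 = 706.6
  [2→2.5]: (706.6+664.5)/2 × 0.5 = 342.775
  [2.5→2.75]: (664.5+639.0)/2 × 0.25 = 162.9375
  [2.75→3]: (639.0+612.4)/2 × 0.25 = 156.425
  [3→5]: (612.4+413.9)/2 × 2 = 1026.3
  Sum = 2395.0375 µg/L·hr

AUC = 2395 µg/L·hr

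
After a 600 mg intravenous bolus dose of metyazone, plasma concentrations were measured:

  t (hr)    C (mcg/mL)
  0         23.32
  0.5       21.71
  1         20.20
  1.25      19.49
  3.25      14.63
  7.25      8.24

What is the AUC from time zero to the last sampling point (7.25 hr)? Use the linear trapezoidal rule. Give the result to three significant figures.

AUC = 107 mcg/mL·hr

Trapezoidal AUC_0→7.25:
  [0→0.5]: (23.32+21.71)/2 × 0.5 = 11.2575
  [0.5→1]: (21.71+20.20)/2 × 0.5 = 10.4775
  [1→1.25]: (20.20+19.49)/2 × 0.25 = 4.96125
  [1.25→3.25]: (19.49+14.63)/2 × 2 = 34.12
  [3.25→7.25]: (14.63+8.24)/2 × 4 = 45.74
  Sum = 106.55625 mcg/mL·hr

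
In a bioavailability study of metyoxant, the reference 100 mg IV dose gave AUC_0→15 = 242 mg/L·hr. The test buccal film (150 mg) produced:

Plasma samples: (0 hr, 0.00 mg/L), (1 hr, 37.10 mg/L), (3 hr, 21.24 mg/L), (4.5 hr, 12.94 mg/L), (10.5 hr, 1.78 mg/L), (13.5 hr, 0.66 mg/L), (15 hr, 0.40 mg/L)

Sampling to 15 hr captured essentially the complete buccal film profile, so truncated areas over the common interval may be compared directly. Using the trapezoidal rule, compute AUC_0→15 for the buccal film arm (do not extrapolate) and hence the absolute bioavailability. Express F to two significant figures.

F = 0.42

Trapezoidal AUC_0→15 (buccal film):
  [0→1]: (0.00+37.10)/2 × 1 = 18.55
  [1→3]: (37.10+21.24)/2 × 2 = 58.34
  [3→4.5]: (21.24+12.94)/2 × 1.5 = 25.635
  [4.5→10.5]: (12.94+1.78)/2 × 6 = 44.16
  [10.5→13.5]: (1.78+0.66)/2 × 3 = 3.66
  [13.5→15]: (0.66+0.40)/2 × 1.5 = 0.795
  Sum = 151.14 mg/L·hr
F = (AUC_ev/D_ev)/(AUC_iv/D_iv) = (151.14/150)/(242/100) = 1.0076/2.42 = 0.4164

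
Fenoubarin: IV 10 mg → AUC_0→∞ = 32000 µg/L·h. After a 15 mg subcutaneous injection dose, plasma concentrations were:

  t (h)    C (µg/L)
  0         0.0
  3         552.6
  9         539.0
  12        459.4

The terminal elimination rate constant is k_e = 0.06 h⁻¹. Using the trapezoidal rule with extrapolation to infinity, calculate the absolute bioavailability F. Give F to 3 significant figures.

Trapezoidal AUC_0→12 (subcutaneous injection):
  [0→3]: (0.0+552.6)/2 × 3 = 828.9
  [3→9]: (552.6+539.0)/2 × 6 = 3274.8
  [9→12]: (539.0+459.4)/2 × 3 = 1497.6
  Sum = 5601.3 µg/L·h
Tail: C_last/k_e = 459.4/0.06 = 7656.667
AUC_0→∞ (subcutaneous injection) = 5601.3 + 7656.667 = 13257.967 µg/L·h
F = (AUC_ev/D_ev)/(AUC_iv/D_iv) = (13257.967/15)/(32000/10) = 883.864/3200 = 0.2762

F = 0.276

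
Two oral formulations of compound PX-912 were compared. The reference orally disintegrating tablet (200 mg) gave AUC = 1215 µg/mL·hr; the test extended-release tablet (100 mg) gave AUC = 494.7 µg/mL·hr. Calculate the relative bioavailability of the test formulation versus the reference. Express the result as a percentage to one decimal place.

F_rel = (AUC_test/D_test) / (AUC_ref/D_ref)
      = (494.7/100) / (1215/200)
      = 4.947 / 6.075 = 0.8143 = 81.43%

F_rel = 81.4%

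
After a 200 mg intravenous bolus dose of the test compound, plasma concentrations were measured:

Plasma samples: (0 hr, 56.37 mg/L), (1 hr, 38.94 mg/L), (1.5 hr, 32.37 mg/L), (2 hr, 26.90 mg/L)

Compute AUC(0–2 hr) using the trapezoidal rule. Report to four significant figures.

AUC = 80.30 mg/L·hr

Trapezoidal AUC_0→2:
  [0→1]: (56.37+38.94)/2 × 1 = 47.655
  [1→1.5]: (38.94+32.37)/2 × 0.5 = 17.8275
  [1.5→2]: (32.37+26.90)/2 × 0.5 = 14.8175
  Sum = 80.3 mg/L·hr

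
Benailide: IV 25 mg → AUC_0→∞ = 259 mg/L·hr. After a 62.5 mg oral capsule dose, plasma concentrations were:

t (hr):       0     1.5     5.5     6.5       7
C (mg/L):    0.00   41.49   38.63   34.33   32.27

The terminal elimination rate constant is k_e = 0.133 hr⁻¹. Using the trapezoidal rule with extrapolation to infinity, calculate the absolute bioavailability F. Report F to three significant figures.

F = 0.752

Trapezoidal AUC_0→7 (oral capsule):
  [0→1.5]: (0.00+41.49)/2 × 1.5 = 31.1175
  [1.5→5.5]: (41.49+38.63)/2 × 4 = 160.24
  [5.5→6.5]: (38.63+34.33)/2 × 1 = 36.48
  [6.5→7]: (34.33+32.27)/2 × 0.5 = 16.65
  Sum = 244.4875 mg/L·hr
Tail: C_last/k_e = 32.27/0.133 = 242.632
AUC_0→∞ (oral capsule) = 244.4875 + 242.632 = 487.1195 mg/L·hr
F = (AUC_ev/D_ev)/(AUC_iv/D_iv) = (487.1195/62.5)/(259/25) = 7.793912/10.36 = 0.7523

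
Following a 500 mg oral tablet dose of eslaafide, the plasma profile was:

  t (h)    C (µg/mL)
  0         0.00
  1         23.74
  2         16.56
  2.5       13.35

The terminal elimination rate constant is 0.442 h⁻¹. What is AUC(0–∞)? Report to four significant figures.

AUC = 69.70 µg/mL·h

Trapezoidal AUC_0→2.5:
  [0→1]: (0.00+23.74)/2 × 1 = 11.87
  [1→2]: (23.74+16.56)/2 × 1 = 20.15
  [2→2.5]: (16.56+13.35)/2 × 0.5 = 7.4775
  Sum = 39.4975 µg/mL·h
Extrapolated tail: C_last / k_e = 13.35 / 0.442 = 30.204
AUC_0→∞ = 39.4975 + 30.204 = 69.7015 µg/mL·h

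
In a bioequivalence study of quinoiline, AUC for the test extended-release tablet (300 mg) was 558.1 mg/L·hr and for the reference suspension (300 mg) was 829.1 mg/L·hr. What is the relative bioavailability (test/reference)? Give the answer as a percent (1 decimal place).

F_rel = (AUC_test/D_test) / (AUC_ref/D_ref)
      = (558.1/300) / (829.1/300)
      = 1.86033 / 2.76367 = 0.6731 = 67.31%

F_rel = 67.3%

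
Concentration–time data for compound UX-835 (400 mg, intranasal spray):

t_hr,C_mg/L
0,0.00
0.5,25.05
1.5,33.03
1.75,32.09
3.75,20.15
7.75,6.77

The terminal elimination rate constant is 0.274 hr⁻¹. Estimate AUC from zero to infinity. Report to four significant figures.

AUC = 174.2 mg/L·hr

Trapezoidal AUC_0→7.75:
  [0→0.5]: (0.00+25.05)/2 × 0.5 = 6.2625
  [0.5→1.5]: (25.05+33.03)/2 × 1 = 29.04
  [1.5→1.75]: (33.03+32.09)/2 × 0.25 = 8.14
  [1.75→3.75]: (32.09+20.15)/2 × 2 = 52.24
  [3.75→7.75]: (20.15+6.77)/2 × 4 = 53.84
  Sum = 149.5225 mg/L·hr
Extrapolated tail: C_last / k_e = 6.77 / 0.274 = 24.708
AUC_0→∞ = 149.5225 + 24.708 = 174.2305 mg/L·hr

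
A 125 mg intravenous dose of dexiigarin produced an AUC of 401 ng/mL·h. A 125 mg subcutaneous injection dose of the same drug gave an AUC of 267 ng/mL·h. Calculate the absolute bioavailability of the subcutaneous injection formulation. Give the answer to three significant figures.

F = (AUC_ev / D_ev) / (AUC_iv / D_iv)
  = (267/125) / (401/125)
  = 2.136 / 3.208 = 0.6658

F = 0.666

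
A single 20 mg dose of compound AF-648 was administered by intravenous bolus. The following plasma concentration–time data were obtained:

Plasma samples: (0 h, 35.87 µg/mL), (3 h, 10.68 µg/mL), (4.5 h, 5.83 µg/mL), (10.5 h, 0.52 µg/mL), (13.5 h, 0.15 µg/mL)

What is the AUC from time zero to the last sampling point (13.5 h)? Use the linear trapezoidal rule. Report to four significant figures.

AUC = 102.3 µg/mL·h

Trapezoidal AUC_0→13.5:
  [0→3]: (35.87+10.68)/2 × 3 = 69.825
  [3→4.5]: (10.68+5.83)/2 × 1.5 = 12.3825
  [4.5→10.5]: (5.83+0.52)/2 × 6 = 19.05
  [10.5→13.5]: (0.52+0.15)/2 × 3 = 1.005
  Sum = 102.2625 µg/mL·h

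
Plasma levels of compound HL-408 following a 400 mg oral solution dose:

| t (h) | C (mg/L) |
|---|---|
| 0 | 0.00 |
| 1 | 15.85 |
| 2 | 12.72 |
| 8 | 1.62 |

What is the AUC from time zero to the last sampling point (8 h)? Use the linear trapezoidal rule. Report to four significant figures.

Trapezoidal AUC_0→8:
  [0→1]: (0.00+15.85)/2 × 1 = 7.925
  [1→2]: (15.85+12.72)/2 × 1 = 14.285
  [2→8]: (12.72+1.62)/2 × 6 = 43.02
  Sum = 65.23 mg/L·h

AUC = 65.23 mg/L·h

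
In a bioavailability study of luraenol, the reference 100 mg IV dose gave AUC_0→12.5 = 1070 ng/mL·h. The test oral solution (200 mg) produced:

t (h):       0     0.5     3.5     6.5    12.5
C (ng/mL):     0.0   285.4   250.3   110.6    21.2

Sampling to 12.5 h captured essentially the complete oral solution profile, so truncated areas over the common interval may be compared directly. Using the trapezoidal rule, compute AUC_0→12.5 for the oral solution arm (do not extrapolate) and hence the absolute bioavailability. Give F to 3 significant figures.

Trapezoidal AUC_0→12.5 (oral solution):
  [0→0.5]: (0.0+285.4)/2 × 0.5 = 71.35
  [0.5→3.5]: (285.4+250.3)/2 × 3 = 803.55
  [3.5→6.5]: (250.3+110.6)/2 × 3 = 541.35
  [6.5→12.5]: (110.6+21.2)/2 × 6 = 395.4
  Sum = 1811.65 ng/mL·h
F = (AUC_ev/D_ev)/(AUC_iv/D_iv) = (1811.65/200)/(1070/100) = 9.05825/10.7 = 0.8466

F = 0.847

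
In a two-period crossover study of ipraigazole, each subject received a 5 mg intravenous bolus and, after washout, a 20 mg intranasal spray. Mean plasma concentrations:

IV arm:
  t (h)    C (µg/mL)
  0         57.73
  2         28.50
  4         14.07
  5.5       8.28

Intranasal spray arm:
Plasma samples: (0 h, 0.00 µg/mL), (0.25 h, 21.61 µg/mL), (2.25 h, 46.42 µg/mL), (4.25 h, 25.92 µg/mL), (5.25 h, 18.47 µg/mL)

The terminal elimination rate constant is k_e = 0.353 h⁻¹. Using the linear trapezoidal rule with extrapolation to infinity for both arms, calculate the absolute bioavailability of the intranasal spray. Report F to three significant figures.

F = 0.322

Trapezoidal AUC_0→5.5 (IV):
  [0→2]: (57.73+28.50)/2 × 2 = 86.23
  [2→4]: (28.50+14.07)/2 × 2 = 42.57
  [4→5.5]: (14.07+8.28)/2 × 1.5 = 16.7625
  Sum = 145.5625 µg/mL·h
IV tail: 8.28/0.353 = 23.456; AUC_iv,0→∞ = 145.5625 + 23.456 = 169.0185 µg/mL·h
Trapezoidal AUC_0→5.25 (intranasal spray):
  [0→0.25]: (0.00+21.61)/2 × 0.25 = 2.70125
  [0.25→2.25]: (21.61+46.42)/2 × 2 = 68.03
  [2.25→4.25]: (46.42+25.92)/2 × 2 = 72.34
  [4.25→5.25]: (25.92+18.47)/2 × 1 = 22.195
  Sum = 165.26625 µg/mL·h
intranasal spray tail: 18.47/0.353 = 52.323; AUC_ev,0→∞ = 165.26625 + 52.323 = 217.58925 µg/mL·h
F = (AUC_ev/D_ev)/(AUC_iv/D_iv) = (217.58925/20)/(169.0185/5) = 10.8795/33.8037 = 0.3218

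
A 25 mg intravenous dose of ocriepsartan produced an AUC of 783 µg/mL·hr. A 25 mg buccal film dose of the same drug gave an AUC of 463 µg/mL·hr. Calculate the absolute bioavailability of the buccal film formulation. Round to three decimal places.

F = (AUC_ev / D_ev) / (AUC_iv / D_iv)
  = (463/25) / (783/25)
  = 18.52 / 31.32 = 0.5913

F = 0.591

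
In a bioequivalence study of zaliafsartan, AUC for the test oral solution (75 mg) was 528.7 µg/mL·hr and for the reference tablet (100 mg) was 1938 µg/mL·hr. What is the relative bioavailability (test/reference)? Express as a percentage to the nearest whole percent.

F_rel = (AUC_test/D_test) / (AUC_ref/D_ref)
      = (528.7/75) / (1938/100)
      = 7.04933 / 19.38 = 0.3637 = 36.37%

F_rel = 36%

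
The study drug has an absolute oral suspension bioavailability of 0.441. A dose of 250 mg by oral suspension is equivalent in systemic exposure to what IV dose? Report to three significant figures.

Systemic exposure from an extravascular dose = F × D_ev, so the equivalent IV dose is F × D_ev.
D_iv = F × D_ev = 0.441 × 250 = 110.25 mg

D_iv = 110 mg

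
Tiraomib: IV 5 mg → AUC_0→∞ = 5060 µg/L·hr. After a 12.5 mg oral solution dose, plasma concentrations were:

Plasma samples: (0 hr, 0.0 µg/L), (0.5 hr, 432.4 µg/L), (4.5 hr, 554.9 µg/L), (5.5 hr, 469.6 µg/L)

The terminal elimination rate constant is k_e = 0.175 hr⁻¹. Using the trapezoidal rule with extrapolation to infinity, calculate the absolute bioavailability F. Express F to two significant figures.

F = 0.42

Trapezoidal AUC_0→5.5 (oral solution):
  [0→0.5]: (0.0+432.4)/2 × 0.5 = 108.1
  [0.5→4.5]: (432.4+554.9)/2 × 4 = 1974.6
  [4.5→5.5]: (554.9+469.6)/2 × 1 = 512.25
  Sum = 2594.95 µg/L·hr
Tail: C_last/k_e = 469.6/0.175 = 2683.429
AUC_0→∞ (oral solution) = 2594.95 + 2683.429 = 5278.379 µg/L·hr
F = (AUC_ev/D_ev)/(AUC_iv/D_iv) = (5278.379/12.5)/(5060/5) = 422.27032/1012 = 0.4173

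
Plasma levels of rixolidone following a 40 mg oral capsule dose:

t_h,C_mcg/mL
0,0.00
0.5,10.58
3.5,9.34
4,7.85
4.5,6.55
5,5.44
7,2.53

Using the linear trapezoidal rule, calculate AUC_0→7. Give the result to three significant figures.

Trapezoidal AUC_0→7:
  [0→0.5]: (0.00+10.58)/2 × 0.5 = 2.645
  [0.5→3.5]: (10.58+9.34)/2 × 3 = 29.88
  [3.5→4]: (9.34+7.85)/2 × 0.5 = 4.2975
  [4→4.5]: (7.85+6.55)/2 × 0.5 = 3.6
  [4.5→5]: (6.55+5.44)/2 × 0.5 = 2.9975
  [5→7]: (5.44+2.53)/2 × 2 = 7.97
  Sum = 51.39 mcg/mL·h

AUC = 51.4 mcg/mL·h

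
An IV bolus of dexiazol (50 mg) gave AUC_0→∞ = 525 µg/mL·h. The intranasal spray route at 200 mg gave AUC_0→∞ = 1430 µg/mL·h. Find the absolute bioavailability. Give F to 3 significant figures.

F = (AUC_ev / D_ev) / (AUC_iv / D_iv)
  = (1430/200) / (525/50)
  = 7.15 / 10.5 = 0.6810

F = 0.681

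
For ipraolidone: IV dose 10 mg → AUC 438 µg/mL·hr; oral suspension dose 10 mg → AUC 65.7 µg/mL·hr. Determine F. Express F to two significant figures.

F = 0.15

F = (AUC_ev / D_ev) / (AUC_iv / D_iv)
  = (65.7/10) / (438/10)
  = 6.57 / 43.8 = 0.1500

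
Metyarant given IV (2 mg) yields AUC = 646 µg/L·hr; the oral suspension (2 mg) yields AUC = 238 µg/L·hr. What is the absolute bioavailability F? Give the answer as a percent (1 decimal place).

F = (AUC_ev / D_ev) / (AUC_iv / D_iv)
  = (238/2) / (646/2)
  = 119 / 323 = 0.3684
  = 36.84%

F = 36.8%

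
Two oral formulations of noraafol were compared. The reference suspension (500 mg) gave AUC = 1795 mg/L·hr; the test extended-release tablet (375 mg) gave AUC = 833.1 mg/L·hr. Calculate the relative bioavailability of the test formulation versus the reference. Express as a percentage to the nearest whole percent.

F_rel = (AUC_test/D_test) / (AUC_ref/D_ref)
      = (833.1/375) / (1795/500)
      = 2.2216 / 3.59 = 0.6188 = 61.88%

F_rel = 62%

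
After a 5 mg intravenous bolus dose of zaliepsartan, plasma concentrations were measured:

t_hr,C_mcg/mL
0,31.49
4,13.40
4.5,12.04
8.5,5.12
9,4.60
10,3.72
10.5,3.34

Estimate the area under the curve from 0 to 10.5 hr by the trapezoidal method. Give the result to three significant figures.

AUC = 139 mcg/mL·hr

Trapezoidal AUC_0→10.5:
  [0→4]: (31.49+13.40)/2 × 4 = 89.78
  [4→4.5]: (13.40+12.04)/2 × 0.5 = 6.36
  [4.5→8.5]: (12.04+5.12)/2 × 4 = 34.32
  [8.5→9]: (5.12+4.60)/2 × 0.5 = 2.43
  [9→10]: (4.60+3.72)/2 × 1 = 4.16
  [10→10.5]: (3.72+3.34)/2 × 0.5 = 1.765
  Sum = 138.815 mcg/mL·hr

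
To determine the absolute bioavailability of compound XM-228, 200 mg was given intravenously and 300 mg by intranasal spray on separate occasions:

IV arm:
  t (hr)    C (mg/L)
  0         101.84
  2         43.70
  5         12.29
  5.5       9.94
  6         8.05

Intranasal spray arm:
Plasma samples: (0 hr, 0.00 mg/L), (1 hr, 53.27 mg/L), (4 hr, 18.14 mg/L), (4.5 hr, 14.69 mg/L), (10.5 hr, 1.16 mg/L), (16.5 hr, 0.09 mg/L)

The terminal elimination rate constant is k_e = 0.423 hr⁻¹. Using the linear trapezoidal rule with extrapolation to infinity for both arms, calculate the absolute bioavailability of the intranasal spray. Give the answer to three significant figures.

F = 0.499

Trapezoidal AUC_0→6 (IV):
  [0→2]: (101.84+43.70)/2 × 2 = 145.54
  [2→5]: (43.70+12.29)/2 × 3 = 83.985
  [5→5.5]: (12.29+9.94)/2 × 0.5 = 5.5575
  [5.5→6]: (9.94+8.05)/2 × 0.5 = 4.4975
  Sum = 239.58 mg/L·hr
IV tail: 8.05/0.423 = 19.031; AUC_iv,0→∞ = 239.58 + 19.031 = 258.611 mg/L·hr
Trapezoidal AUC_0→16.5 (intranasal spray):
  [0→1]: (0.00+53.27)/2 × 1 = 26.635
  [1→4]: (53.27+18.14)/2 × 3 = 107.115
  [4→4.5]: (18.14+14.69)/2 × 0.5 = 8.2075
  [4.5→10.5]: (14.69+1.16)/2 × 6 = 47.55
  [10.5→16.5]: (1.16+0.09)/2 × 6 = 3.75
  Sum = 193.2575 mg/L·hr
intranasal spray tail: 0.09/0.423 = 0.213; AUC_ev,0→∞ = 193.2575 + 0.213 = 193.4705 mg/L·hr
F = (AUC_ev/D_ev)/(AUC_iv/D_iv) = (193.4705/300)/(258.611/200) = 0.644902/1.293055 = 0.4987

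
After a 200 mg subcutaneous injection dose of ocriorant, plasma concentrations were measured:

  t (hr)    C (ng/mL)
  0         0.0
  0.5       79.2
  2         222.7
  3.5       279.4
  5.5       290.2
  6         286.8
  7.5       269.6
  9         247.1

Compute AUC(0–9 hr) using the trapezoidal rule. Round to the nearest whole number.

AUC = 2141 ng/mL·hr

Trapezoidal AUC_0→9:
  [0→0.5]: (0.0+79.2)/2 × 0.5 = 19.8
  [0.5→2]: (79.2+222.7)/2 × 1.5 = 226.425
  [2→3.5]: (222.7+279.4)/2 × 1.5 = 376.575
  [3.5→5.5]: (279.4+290.2)/2 × 2 = 569.6
  [5.5→6]: (290.2+286.8)/2 × 0.5 = 144.25
  [6→7.5]: (286.8+269.6)/2 × 1.5 = 417.3
  [7.5→9]: (269.6+247.1)/2 × 1.5 = 387.525
  Sum = 2141.475 ng/mL·hr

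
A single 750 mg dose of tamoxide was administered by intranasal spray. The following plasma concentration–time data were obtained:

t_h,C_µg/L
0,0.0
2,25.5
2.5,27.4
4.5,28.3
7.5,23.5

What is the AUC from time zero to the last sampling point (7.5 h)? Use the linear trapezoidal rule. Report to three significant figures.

Trapezoidal AUC_0→7.5:
  [0→2]: (0.0+25.5)/2 × 2 = 25.5
  [2→2.5]: (25.5+27.4)/2 × 0.5 = 13.225
  [2.5→4.5]: (27.4+28.3)/2 × 2 = 55.7
  [4.5→7.5]: (28.3+23.5)/2 × 3 = 77.7
  Sum = 172.125 µg/L·h

AUC = 172 µg/L·h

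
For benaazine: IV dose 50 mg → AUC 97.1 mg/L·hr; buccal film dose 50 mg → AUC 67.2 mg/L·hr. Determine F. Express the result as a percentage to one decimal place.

F = (AUC_ev / D_ev) / (AUC_iv / D_iv)
  = (67.2/50) / (97.1/50)
  = 1.344 / 1.942 = 0.6921
  = 69.21%

F = 69.2%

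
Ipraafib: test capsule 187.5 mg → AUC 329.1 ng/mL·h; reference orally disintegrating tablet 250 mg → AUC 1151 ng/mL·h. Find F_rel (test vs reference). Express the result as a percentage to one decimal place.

F_rel = 38.1%

F_rel = (AUC_test/D_test) / (AUC_ref/D_ref)
      = (329.1/187.5) / (1151/250)
      = 1.7552 / 4.604 = 0.3812 = 38.12%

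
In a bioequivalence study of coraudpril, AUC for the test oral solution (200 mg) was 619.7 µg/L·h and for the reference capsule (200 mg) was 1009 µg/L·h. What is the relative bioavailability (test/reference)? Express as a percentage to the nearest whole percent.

F_rel = (AUC_test/D_test) / (AUC_ref/D_ref)
      = (619.7/200) / (1009/200)
      = 3.0985 / 5.045 = 0.6142 = 61.42%

F_rel = 61%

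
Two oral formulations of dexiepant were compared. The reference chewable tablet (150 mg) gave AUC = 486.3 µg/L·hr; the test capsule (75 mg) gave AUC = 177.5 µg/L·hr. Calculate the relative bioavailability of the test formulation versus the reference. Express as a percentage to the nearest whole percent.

F_rel = 73%

F_rel = (AUC_test/D_test) / (AUC_ref/D_ref)
      = (177.5/75) / (486.3/150)
      = 2.36667 / 3.242 = 0.7300 = 73.00%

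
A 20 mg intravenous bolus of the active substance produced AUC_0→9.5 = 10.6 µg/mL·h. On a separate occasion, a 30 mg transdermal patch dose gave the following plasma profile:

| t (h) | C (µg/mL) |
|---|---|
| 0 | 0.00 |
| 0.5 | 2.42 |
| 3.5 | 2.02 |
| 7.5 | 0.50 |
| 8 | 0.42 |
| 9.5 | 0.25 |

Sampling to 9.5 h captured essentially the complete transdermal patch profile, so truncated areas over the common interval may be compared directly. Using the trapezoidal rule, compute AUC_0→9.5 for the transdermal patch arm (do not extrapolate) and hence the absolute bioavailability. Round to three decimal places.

F = 0.820

Trapezoidal AUC_0→9.5 (transdermal patch):
  [0→0.5]: (0.00+2.42)/2 × 0.5 = 0.605
  [0.5→3.5]: (2.42+2.02)/2 × 3 = 6.66
  [3.5→7.5]: (2.02+0.50)/2 × 4 = 5.04
  [7.5→8]: (0.50+0.42)/2 × 0.5 = 0.23
  [8→9.5]: (0.42+0.25)/2 × 1.5 = 0.5025
  Sum = 13.0375 µg/mL·h
F = (AUC_ev/D_ev)/(AUC_iv/D_iv) = (13.0375/30)/(10.6/20) = 0.434583/0.53 = 0.8200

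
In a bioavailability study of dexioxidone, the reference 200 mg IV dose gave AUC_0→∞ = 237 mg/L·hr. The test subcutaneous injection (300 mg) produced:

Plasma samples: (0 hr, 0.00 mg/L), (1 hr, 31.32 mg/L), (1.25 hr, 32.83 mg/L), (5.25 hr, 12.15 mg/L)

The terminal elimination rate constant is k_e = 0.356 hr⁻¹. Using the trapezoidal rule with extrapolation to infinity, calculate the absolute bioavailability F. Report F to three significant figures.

F = 0.416

Trapezoidal AUC_0→5.25 (subcutaneous injection):
  [0→1]: (0.00+31.32)/2 × 1 = 15.66
  [1→1.25]: (31.32+32.83)/2 × 0.25 = 8.01875
  [1.25→5.25]: (32.83+12.15)/2 × 4 = 89.96
  Sum = 113.63875 mg/L·hr
Tail: C_last/k_e = 12.15/0.356 = 34.129
AUC_0→∞ (subcutaneous injection) = 113.63875 + 34.129 = 147.76775 mg/L·hr
F = (AUC_ev/D_ev)/(AUC_iv/D_iv) = (147.76775/300)/(237/200) = 0.492559/1.185 = 0.4157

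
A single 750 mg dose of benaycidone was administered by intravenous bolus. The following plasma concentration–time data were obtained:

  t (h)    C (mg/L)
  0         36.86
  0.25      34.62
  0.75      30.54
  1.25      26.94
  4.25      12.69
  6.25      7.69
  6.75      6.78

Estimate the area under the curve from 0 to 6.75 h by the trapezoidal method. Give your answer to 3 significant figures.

AUC = 123 mg/L·h

Trapezoidal AUC_0→6.75:
  [0→0.25]: (36.86+34.62)/2 × 0.25 = 8.935
  [0.25→0.75]: (34.62+30.54)/2 × 0.5 = 16.29
  [0.75→1.25]: (30.54+26.94)/2 × 0.5 = 14.37
  [1.25→4.25]: (26.94+12.69)/2 × 3 = 59.445
  [4.25→6.25]: (12.69+7.69)/2 × 2 = 20.38
  [6.25→6.75]: (7.69+6.78)/2 × 0.5 = 3.6175
  Sum = 123.0375 mg/L·h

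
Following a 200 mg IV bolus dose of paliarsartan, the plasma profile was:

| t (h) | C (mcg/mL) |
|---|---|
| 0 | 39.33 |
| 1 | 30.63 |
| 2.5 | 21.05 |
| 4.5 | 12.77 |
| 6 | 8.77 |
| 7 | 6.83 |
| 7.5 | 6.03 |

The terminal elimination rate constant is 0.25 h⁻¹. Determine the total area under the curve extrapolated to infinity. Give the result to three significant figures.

AUC = 159 mcg/mL·h

Trapezoidal AUC_0→7.5:
  [0→1]: (39.33+30.63)/2 × 1 = 34.98
  [1→2.5]: (30.63+21.05)/2 × 1.5 = 38.76
  [2.5→4.5]: (21.05+12.77)/2 × 2 = 33.82
  [4.5→6]: (12.77+8.77)/2 × 1.5 = 16.155
  [6→7]: (8.77+6.83)/2 × 1 = 7.8
  [7→7.5]: (6.83+6.03)/2 × 0.5 = 3.215
  Sum = 134.73 mcg/mL·h
Extrapolated tail: C_last / k_e = 6.03 / 0.25 = 24.120
AUC_0→∞ = 134.73 + 24.120 = 158.85 mcg/mL·h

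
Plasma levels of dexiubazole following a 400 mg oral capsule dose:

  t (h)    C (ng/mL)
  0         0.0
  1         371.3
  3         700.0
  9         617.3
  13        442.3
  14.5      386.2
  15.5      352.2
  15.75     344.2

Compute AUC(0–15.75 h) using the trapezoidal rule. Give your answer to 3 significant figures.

AUC = 8410 ng/mL·h

Trapezoidal AUC_0→15.75:
  [0→1]: (0.0+371.3)/2 × 1 = 185.65
  [1→3]: (371.3+700.0)/2 × 2 = 1071.3
  [3→9]: (700.0+617.3)/2 × 6 = 3951.9
  [9→13]: (617.3+442.3)/2 × 4 = 2119.2
  [13→14.5]: (442.3+386.2)/2 × 1.5 = 621.375
  [14.5→15.5]: (386.2+352.2)/2 × 1 = 369.2
  [15.5→15.75]: (352.2+344.2)/2 × 0.25 = 87.05
  Sum = 8405.675 ng/mL·h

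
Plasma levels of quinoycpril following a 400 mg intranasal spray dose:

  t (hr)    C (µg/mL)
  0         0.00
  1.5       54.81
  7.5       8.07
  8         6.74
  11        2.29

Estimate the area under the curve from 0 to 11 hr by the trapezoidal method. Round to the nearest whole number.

Trapezoidal AUC_0→11:
  [0→1.5]: (0.00+54.81)/2 × 1.5 = 41.1075
  [1.5→7.5]: (54.81+8.07)/2 × 6 = 188.64
  [7.5→8]: (8.07+6.74)/2 × 0.5 = 3.7025
  [8→11]: (6.74+2.29)/2 × 3 = 13.545
  Sum = 246.995 µg/mL·hr

AUC = 247 µg/mL·hr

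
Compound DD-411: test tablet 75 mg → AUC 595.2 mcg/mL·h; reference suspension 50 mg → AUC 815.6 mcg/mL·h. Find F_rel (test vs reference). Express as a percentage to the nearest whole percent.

F_rel = 49%

F_rel = (AUC_test/D_test) / (AUC_ref/D_ref)
      = (595.2/75) / (815.6/50)
      = 7.936 / 16.312 = 0.4865 = 48.65%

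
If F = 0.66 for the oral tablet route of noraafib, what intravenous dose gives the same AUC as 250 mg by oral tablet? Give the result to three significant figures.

Systemic exposure from an extravascular dose = F × D_ev, so the equivalent IV dose is F × D_ev.
D_iv = F × D_ev = 0.66 × 250 = 165 mg

D_iv = 165 mg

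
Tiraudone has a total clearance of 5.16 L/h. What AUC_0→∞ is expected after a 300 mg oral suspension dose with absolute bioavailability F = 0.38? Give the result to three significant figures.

AUC_0→∞ = F × Dose / CL
        = 0.38 × 300 / 5.16 = 22.093 mg/L·h

AUC = 22.1 mg/L·h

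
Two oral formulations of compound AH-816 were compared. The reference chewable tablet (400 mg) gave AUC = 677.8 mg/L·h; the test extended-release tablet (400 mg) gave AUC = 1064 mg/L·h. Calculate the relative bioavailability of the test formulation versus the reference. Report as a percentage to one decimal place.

F_rel = (AUC_test/D_test) / (AUC_ref/D_ref)
      = (1064/400) / (677.8/400)
      = 2.66 / 1.6945 = 1.5698 = 156.98%

F_rel = 157.0%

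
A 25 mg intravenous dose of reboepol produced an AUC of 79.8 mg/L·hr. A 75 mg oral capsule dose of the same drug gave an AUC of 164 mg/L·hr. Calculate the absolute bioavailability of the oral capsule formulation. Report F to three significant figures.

F = 0.685

F = (AUC_ev / D_ev) / (AUC_iv / D_iv)
  = (164/75) / (79.8/25)
  = 2.18667 / 3.192 = 0.6850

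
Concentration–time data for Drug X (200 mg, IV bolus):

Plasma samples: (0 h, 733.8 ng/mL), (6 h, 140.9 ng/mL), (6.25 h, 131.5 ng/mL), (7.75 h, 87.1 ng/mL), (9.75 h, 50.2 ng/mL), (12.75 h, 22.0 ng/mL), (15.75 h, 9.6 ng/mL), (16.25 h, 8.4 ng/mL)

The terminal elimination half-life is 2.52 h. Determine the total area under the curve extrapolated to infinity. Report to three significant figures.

AUC = 3150 ng/mL·h

Trapezoidal AUC_0→16.25:
  [0→6]: (733.8+140.9)/2 × 6 = 2624.1
  [6→6.25]: (140.9+131.5)/2 × 0.25 = 34.05
  [6.25→7.75]: (131.5+87.1)/2 × 1.5 = 163.95
  [7.75→9.75]: (87.1+50.2)/2 × 2 = 137.3
  [9.75→12.75]: (50.2+22.0)/2 × 3 = 108.3
  [12.75→15.75]: (22.0+9.6)/2 × 3 = 47.4
  [15.75→16.25]: (9.6+8.4)/2 × 0.5 = 4.5
  Sum = 3119.6 ng/mL·h
k_e = ln2 / t½ = 0.693147 / 2.52 = 0.2751 h^-1
Extrapolated tail: C_last / k_e = 8.4 / 0.2751 = 30.534
AUC_0→∞ = 3119.6 + 30.534 = 3150.134 ng/mL·h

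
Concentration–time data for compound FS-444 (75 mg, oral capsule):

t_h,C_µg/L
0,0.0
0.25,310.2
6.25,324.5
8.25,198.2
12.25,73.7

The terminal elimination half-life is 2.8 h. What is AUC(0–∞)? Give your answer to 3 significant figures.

Trapezoidal AUC_0→12.25:
  [0→0.25]: (0.0+310.2)/2 × 0.25 = 38.775
  [0.25→6.25]: (310.2+324.5)/2 × 6 = 1904.1
  [6.25→8.25]: (324.5+198.2)/2 × 2 = 522.7
  [8.25→12.25]: (198.2+73.7)/2 × 4 = 543.8
  Sum = 3009.375 µg/L·h
k_e = ln2 / t½ = 0.693147 / 2.8 = 0.2476 h^-1
Extrapolated tail: C_last / k_e = 73.7 / 0.2476 = 297.658
AUC_0→∞ = 3009.375 + 297.658 = 3307.033 µg/L·h

AUC = 3310 µg/L·h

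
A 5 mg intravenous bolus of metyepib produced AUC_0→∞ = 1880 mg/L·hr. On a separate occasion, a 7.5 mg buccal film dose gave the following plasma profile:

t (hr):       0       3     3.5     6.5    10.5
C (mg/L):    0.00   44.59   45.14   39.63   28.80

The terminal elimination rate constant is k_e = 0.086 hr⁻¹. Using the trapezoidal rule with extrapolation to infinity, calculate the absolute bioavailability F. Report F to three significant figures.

F = 0.244

Trapezoidal AUC_0→10.5 (buccal film):
  [0→3]: (0.00+44.59)/2 × 3 = 66.885
  [3→3.5]: (44.59+45.14)/2 × 0.5 = 22.4325
  [3.5→6.5]: (45.14+39.63)/2 × 3 = 127.155
  [6.5→10.5]: (39.63+28.80)/2 × 4 = 136.86
  Sum = 353.3325 mg/L·hr
Tail: C_last/k_e = 28.80/0.086 = 334.884
AUC_0→∞ (buccal film) = 353.3325 + 334.884 = 688.2165 mg/L·hr
F = (AUC_ev/D_ev)/(AUC_iv/D_iv) = (688.2165/7.5)/(1880/5) = 91.7622/376 = 0.2440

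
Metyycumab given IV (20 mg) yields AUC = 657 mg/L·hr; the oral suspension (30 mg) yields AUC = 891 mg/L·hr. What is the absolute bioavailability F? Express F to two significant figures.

F = (AUC_ev / D_ev) / (AUC_iv / D_iv)
  = (891/30) / (657/20)
  = 29.7 / 32.85 = 0.9041

F = 0.90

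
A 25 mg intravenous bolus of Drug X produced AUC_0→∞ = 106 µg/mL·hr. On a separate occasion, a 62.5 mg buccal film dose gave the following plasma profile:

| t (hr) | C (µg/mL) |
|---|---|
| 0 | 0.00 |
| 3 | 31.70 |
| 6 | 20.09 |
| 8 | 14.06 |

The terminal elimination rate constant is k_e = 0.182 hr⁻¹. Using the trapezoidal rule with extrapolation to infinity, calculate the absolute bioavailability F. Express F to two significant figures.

F = 0.89

Trapezoidal AUC_0→8 (buccal film):
  [0→3]: (0.00+31.70)/2 × 3 = 47.55
  [3→6]: (31.70+20.09)/2 × 3 = 77.685
  [6→8]: (20.09+14.06)/2 × 2 = 34.15
  Sum = 159.385 µg/mL·hr
Tail: C_last/k_e = 14.06/0.182 = 77.253
AUC_0→∞ (buccal film) = 159.385 + 77.253 = 236.638 µg/mL·hr
F = (AUC_ev/D_ev)/(AUC_iv/D_iv) = (236.638/62.5)/(106/25) = 3.786208/4.24 = 0.8930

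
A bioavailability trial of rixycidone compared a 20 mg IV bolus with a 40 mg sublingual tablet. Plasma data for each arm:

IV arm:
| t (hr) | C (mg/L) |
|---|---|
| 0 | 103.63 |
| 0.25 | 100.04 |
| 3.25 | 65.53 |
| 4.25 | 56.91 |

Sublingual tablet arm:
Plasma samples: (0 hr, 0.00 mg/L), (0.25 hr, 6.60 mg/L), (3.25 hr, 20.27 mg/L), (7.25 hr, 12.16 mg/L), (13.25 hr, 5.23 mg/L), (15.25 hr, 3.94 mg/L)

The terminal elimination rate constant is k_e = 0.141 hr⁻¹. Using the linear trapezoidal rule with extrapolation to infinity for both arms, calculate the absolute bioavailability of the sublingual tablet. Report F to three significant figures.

Trapezoidal AUC_0→4.25 (IV):
  [0→0.25]: (103.63+100.04)/2 × 0.25 = 25.45875
  [0.25→3.25]: (100.04+65.53)/2 × 3 = 248.355
  [3.25→4.25]: (65.53+56.91)/2 × 1 = 61.22
  Sum = 335.03375 mg/L·hr
IV tail: 56.91/0.141 = 403.617; AUC_iv,0→∞ = 335.03375 + 403.617 = 738.65075 mg/L·hr
Trapezoidal AUC_0→15.25 (sublingual tablet):
  [0→0.25]: (0.00+6.60)/2 × 0.25 = 0.825
  [0.25→3.25]: (6.60+20.27)/2 × 3 = 40.305
  [3.25→7.25]: (20.27+12.16)/2 × 4 = 64.86
  [7.25→13.25]: (12.16+5.23)/2 × 6 = 52.17
  [13.25→15.25]: (5.23+3.94)/2 × 2 = 9.17
  Sum = 167.33 mg/L·hr
sublingual tablet tail: 3.94/0.141 = 27.943; AUC_ev,0→∞ = 167.33 + 27.943 = 195.273 mg/L·hr
F = (AUC_ev/D_ev)/(AUC_iv/D_iv) = (195.273/40)/(738.65075/20) = 4.881825/36.9325 = 0.1322

F = 0.132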